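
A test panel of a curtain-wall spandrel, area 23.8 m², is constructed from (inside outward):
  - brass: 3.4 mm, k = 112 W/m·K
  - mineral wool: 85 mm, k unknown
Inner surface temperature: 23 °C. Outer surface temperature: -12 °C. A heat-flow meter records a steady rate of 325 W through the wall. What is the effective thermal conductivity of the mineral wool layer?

k ≈ 0.0332 W/(m·K)

Using the resistance-network approach (series):
R_brass = L/(kA) = 0.0034/(112×23.8) = 1.276×10^-6 K/W
Sum of known resistances R_other = 1.276×10^-6 K/W
Total R = ΔT/Q = 35/325 = 0.1077 K/W
R_mineral wool = R_total − R_other = 0.1077 K/W
k = L/(R·A) = 0.085/(0.1077×23.8)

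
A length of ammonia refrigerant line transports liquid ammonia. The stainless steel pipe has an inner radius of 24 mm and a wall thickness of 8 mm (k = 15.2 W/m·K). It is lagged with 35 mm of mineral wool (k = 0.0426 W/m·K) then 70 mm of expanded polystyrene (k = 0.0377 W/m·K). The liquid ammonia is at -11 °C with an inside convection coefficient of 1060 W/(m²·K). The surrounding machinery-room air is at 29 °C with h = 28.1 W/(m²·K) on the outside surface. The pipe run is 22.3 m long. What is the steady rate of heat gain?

Q ≈ 153 W

Per-layer cylindrical resistances, series-summed:
R_inner film = 1/(h_i·2πr₁L) = 1/(1060×2π×0.024×22.3) = 2.805×10^-4 K/W
R_stainless steel pipe wall = ln(32/24)/(2π×15.2×22.3) = 1.351×10^-4 K/W
R_mineral wool = ln(67/32)/(2π×0.0426×22.3) = 0.1238 K/W
R_expanded polystyrene = ln(137/67)/(2π×0.0377×22.3) = 0.1354 K/W
R_outer film = 1/(h_o·2πr_oL) = 1/(28.1×2π×0.137×22.3) = 0.001854 K/W
R_total = 0.2615 K/W
Q = ΔT/R_total = 40/0.2615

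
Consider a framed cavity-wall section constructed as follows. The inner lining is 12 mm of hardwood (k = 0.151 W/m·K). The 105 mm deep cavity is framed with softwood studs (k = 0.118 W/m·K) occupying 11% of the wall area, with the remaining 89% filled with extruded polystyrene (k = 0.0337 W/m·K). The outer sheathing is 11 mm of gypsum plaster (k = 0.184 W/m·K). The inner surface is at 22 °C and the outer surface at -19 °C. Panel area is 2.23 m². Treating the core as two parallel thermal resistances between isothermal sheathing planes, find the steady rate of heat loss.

Q ≈ 35.4 W

Sheathing layers in series; stud and cavity paths in parallel between them.
R_inner = 0.012/(0.151×2.23) = 0.03564 K/W
R_stud  = 0.105/(0.118×0.11×2.23) = 3.628 K/W
R_cav   = 0.105/(0.0337×0.89×2.23) = 1.57 K/W
1/R_core = 1/R_stud + 1/R_cav → R_core = 1.096 K/W
R_outer = 0.011/(0.184×2.23) = 0.02681 K/W
R_total = 1.158 K/W
Q = ΔT/R_total = 41/1.158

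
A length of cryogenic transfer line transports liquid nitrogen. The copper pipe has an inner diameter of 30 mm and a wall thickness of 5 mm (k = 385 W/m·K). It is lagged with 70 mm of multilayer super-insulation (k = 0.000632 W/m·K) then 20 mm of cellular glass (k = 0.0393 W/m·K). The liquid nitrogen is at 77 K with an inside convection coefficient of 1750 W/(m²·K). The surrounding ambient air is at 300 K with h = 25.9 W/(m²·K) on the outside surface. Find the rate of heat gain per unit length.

Treating each annulus and film as a series resistance:
R_inner film = 1/(h_i·2πr₁L) = 1/(1750×2π×0.015×1) = 0.006063 K/W
R_copper pipe wall = ln(20/15)/(2π×385×1) = 1.189×10^-4 K/W
R_multilayer super-insulation = ln(90/20)/(2π×0.000632×1) = 378.8 K/W
R_cellular glass = ln(110/90)/(2π×0.0393×1) = 0.8127 K/W
R_outer film = 1/(h_o·2πr_oL) = 1/(25.9×2π×0.11×1) = 0.05586 K/W
R_total = 379.6 K/W
Q = ΔT/R_total = 223/379.6

q′ ≈ 0.587 W/m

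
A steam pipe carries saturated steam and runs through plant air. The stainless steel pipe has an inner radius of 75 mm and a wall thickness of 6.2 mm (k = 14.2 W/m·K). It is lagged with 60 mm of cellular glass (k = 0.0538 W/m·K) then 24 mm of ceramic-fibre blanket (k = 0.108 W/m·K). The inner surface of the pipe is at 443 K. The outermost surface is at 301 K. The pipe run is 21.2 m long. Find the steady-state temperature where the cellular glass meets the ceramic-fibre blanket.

Treating each annulus and film as a series resistance:
R_stainless steel pipe wall = ln(81.2/75)/(2π×14.2×21.2) = 4.199×10^-5 K/W
R_cellular glass = ln(141.2/81.2)/(2π×0.0538×21.2) = 0.0772 K/W
R_ceramic-fibre blanket = ln(165.2/141.2)/(2π×0.108×21.2) = 0.01091 K/W
R_total = 0.08816 K/W
Q = ΔT/R_total = 142/0.08816
Q = 1610 W
T_interface = T_inner − Q·ΣR(inner→interface) = 443 − 1610×0.07724

T ≈ 319 K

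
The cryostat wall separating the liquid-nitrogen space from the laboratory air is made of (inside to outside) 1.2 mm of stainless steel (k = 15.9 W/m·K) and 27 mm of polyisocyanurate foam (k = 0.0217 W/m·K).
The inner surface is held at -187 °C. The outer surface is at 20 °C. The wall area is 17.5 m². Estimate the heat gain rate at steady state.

Series thermal resistances:
R_stainless steel = L/(kA) = 0.0012/(15.9×17.5) = 4.313×10^-6 K/W
R_polyisocyanurate foam = L/(kA) = 0.027/(0.0217×17.5) = 0.0711 K/W
R_total = 0.0711 K/W
Q = ΔT / R_total = 207 / 0.0711

Q ≈ 2910 W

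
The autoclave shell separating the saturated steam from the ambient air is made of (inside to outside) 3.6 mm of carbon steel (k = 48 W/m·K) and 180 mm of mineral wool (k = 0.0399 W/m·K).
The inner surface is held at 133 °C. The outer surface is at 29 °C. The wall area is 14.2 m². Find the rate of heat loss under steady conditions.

Series thermal resistances:
R_carbon steel = L/(kA) = 0.0036/(48×14.2) = 5.282×10^-6 K/W
R_mineral wool = L/(kA) = 0.18/(0.0399×14.2) = 0.3177 K/W
R_total = 0.3177 K/W
Q = ΔT / R_total = 104 / 0.3177

Q ≈ 327 W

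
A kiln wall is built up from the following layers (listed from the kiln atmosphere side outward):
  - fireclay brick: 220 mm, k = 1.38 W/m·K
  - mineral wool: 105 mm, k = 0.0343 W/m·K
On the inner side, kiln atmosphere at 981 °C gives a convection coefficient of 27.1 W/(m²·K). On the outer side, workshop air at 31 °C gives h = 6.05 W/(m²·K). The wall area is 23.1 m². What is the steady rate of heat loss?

Treating each layer as a thermal resistance in series:
R_inner film = 1/(h_i·A) = 1/(27.1×23.1) = 0.001597 K/W
R_fireclay brick = L/(kA) = 0.22/(1.38×23.1) = 0.006901 K/W
R_mineral wool = L/(kA) = 0.105/(0.0343×23.1) = 0.1325 K/W
R_outer film = 1/(h_o·A) = 1/(6.05×23.1) = 0.007155 K/W
R_total = 0.1482 K/W
Q = ΔT / R_total = 950 / 0.1482

Q ≈ 6410 W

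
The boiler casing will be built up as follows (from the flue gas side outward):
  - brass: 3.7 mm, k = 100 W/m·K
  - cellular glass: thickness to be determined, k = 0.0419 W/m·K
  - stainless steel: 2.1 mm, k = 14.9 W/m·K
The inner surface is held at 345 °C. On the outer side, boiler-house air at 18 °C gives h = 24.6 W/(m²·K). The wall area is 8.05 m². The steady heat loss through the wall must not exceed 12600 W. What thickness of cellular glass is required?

L ≈ 7.04 mm

Thermal resistances in series:
R_brass = L/(kA) = 0.0037/(100×8.05) = 4.596×10^-6 K/W
R_stainless steel = L/(kA) = 0.0021/(14.9×8.05) = 1.751×10^-5 K/W
R_outer film = 1/(h_o·A) = 1/(24.6×8.05) = 0.00505 K/W
Sum of the known resistances R_other = 0.005072 K/W
Required total resistance R_tot = ΔT/Q_allow = 327/12600 = 0.02595 K/W
R_cellular glass = R_tot − R_other = 0.02088 K/W
L = R·k·A = 0.02088×0.0419×8.05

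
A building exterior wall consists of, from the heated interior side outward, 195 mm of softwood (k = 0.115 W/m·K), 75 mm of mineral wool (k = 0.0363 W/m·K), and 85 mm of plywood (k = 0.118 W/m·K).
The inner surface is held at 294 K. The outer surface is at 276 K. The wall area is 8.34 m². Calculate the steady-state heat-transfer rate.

Q ≈ 33.5 W

Using the resistance-network approach (series):
R_softwood = L/(kA) = 0.195/(0.115×8.34) = 0.2033 K/W
R_mineral wool = L/(kA) = 0.075/(0.0363×8.34) = 0.2477 K/W
R_plywood = L/(kA) = 0.085/(0.118×8.34) = 0.08637 K/W
R_total = 0.5374 K/W
Q = ΔT / R_total = 18 / 0.5374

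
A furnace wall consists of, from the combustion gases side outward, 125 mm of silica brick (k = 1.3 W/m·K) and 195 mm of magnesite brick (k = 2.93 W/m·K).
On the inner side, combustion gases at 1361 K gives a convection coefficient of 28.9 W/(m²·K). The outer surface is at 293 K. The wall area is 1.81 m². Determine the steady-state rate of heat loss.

Model the wall as resistances in series:
R_inner film = 1/(h_i·A) = 1/(28.9×1.81) = 0.01912 K/W
R_silica brick = L/(kA) = 0.125/(1.3×1.81) = 0.05312 K/W
R_magnesite brick = L/(kA) = 0.195/(2.93×1.81) = 0.03677 K/W
R_total = 0.109 K/W
Q = ΔT / R_total = 1068 / 0.109

Q ≈ 9800 W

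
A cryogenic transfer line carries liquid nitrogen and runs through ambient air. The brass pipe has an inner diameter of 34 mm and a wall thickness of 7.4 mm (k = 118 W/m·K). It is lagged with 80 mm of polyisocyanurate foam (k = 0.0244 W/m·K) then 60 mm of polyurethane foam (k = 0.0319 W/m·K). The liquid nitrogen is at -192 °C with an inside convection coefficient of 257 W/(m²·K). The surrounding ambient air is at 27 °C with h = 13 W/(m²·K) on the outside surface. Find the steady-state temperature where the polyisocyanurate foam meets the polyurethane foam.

T ≈ -16.2 °C

Cylindrical conduction, so R = ln(r₂/r₁)/(2πkL) per layer, in series:
R_inner film = 1/(h_i·2πr₁L) = 1/(257×2π×0.017×1) = 0.03643 K/W
R_brass pipe wall = ln(24.4/17)/(2π×118×1) = 4.874×10^-4 K/W
R_polyisocyanurate foam = ln(104.4/24.4)/(2π×0.0244×1) = 9.482 K/W
R_polyurethane foam = ln(164.4/104.4)/(2π×0.0319×1) = 2.265 K/W
R_outer film = 1/(h_o·2πr_oL) = 1/(13×2π×0.1644×1) = 0.07447 K/W
R_total = 11.86 K/W
Q = ΔT/R_total = 219/11.86
Q = 18.5 W/m
T_interface = T_inner + Q·ΣR(inner→interface) = -192 + 18.5×9.519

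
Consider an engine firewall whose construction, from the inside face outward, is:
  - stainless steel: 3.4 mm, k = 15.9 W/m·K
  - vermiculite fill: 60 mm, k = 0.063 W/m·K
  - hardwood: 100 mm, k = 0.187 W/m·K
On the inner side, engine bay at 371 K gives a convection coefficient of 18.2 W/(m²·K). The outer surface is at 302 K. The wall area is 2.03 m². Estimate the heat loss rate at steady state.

Q ≈ 90.8 W

Model the wall as resistances in series:
R_inner film = 1/(h_i·A) = 1/(18.2×2.03) = 0.02707 K/W
R_stainless steel = L/(kA) = 0.0034/(15.9×2.03) = 1.053×10^-4 K/W
R_vermiculite fill = L/(kA) = 0.06/(0.063×2.03) = 0.4692 K/W
R_hardwood = L/(kA) = 0.1/(0.187×2.03) = 0.2634 K/W
R_total = 0.7598 K/W
Q = ΔT / R_total = 69 / 0.7598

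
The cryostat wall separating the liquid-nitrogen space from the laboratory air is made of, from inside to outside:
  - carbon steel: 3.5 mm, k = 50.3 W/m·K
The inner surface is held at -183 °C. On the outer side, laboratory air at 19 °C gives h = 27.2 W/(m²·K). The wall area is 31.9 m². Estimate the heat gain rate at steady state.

Q ≈ 175000 W

Treating each layer as a thermal resistance in series:
R_carbon steel = L/(kA) = 0.0035/(50.3×31.9) = 2.181×10^-6 K/W
R_outer film = 1/(h_o·A) = 1/(27.2×31.9) = 0.001152 K/W
R_total = 0.001155 K/W
Q = ΔT / R_total = 202 / 0.001155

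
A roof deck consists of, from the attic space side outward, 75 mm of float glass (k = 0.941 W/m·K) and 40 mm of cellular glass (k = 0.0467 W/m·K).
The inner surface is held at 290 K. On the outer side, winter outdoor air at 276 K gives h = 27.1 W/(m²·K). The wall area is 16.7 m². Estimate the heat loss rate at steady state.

Q ≈ 240 W

Model the wall as resistances in series:
R_float glass = L/(kA) = 0.075/(0.941×16.7) = 0.004773 K/W
R_cellular glass = L/(kA) = 0.04/(0.0467×16.7) = 0.05129 K/W
R_outer film = 1/(h_o·A) = 1/(27.1×16.7) = 0.00221 K/W
R_total = 0.05827 K/W
Q = ΔT / R_total = 14 / 0.05827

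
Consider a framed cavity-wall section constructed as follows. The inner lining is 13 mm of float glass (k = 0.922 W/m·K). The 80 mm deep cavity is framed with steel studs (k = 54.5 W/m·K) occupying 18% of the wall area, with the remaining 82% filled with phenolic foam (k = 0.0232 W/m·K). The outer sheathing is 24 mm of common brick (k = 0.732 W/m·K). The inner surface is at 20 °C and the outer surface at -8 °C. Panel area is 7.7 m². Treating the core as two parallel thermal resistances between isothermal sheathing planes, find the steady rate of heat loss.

Q ≈ 3920 W

Sheathing layers in series; stud and cavity paths in parallel between them.
R_inner = 0.013/(0.922×7.7) = 0.001831 K/W
R_stud  = 0.08/(54.5×0.18×7.7) = 0.001059 K/W
R_cav   = 0.08/(0.0232×0.82×7.7) = 0.5461 K/W
1/R_core = 1/R_stud + 1/R_cav → R_core = 0.001057 K/W
R_outer = 0.024/(0.732×7.7) = 0.004258 K/W
R_total = 0.007146 K/W
Q = ΔT/R_total = 28/0.007146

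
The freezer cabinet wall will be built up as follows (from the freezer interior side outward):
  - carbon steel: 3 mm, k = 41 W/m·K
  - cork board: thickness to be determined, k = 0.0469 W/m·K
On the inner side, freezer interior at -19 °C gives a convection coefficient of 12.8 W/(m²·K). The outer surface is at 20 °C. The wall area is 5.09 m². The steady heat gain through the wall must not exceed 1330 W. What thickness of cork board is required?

Treating each layer as a thermal resistance in series:
R_inner film = 1/(h_i·A) = 1/(12.8×5.09) = 0.01535 K/W
R_carbon steel = L/(kA) = 0.003/(41×5.09) = 1.438×10^-5 K/W
Sum of the known resistances R_other = 0.01536 K/W
Required total resistance R_tot = ΔT/Q_allow = 39/1330 = 0.02932 K/W
R_cork board = R_tot − R_other = 0.01396 K/W
L = R·k·A = 0.01396×0.0469×5.09

L ≈ 3.33 mm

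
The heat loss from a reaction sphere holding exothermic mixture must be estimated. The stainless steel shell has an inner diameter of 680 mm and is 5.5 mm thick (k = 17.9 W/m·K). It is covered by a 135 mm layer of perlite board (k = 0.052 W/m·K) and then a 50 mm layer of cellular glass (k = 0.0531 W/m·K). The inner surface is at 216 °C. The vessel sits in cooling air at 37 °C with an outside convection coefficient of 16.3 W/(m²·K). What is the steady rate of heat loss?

Each spherical layer contributes R = (1/r_i − 1/r_o)/(4πk):
R_stainless steel shell = (1/0.34 − 1/0.3455)/(4π×17.9) = 2.081×10^-4 K/W
R_perlite board = (1/0.3455 − 1/0.4805)/(4π×0.052) = 1.244 K/W
R_cellular glass = (1/0.4805 − 1/0.5305)/(4π×0.0531) = 0.294 K/W
R_outer film = 1/(h·4πr_o²) = 1/(16.3×4π×0.5305²) = 0.01735 K/W
R_total = 1.556 K/W
Q = ΔT/R_total = 179/1.556

Q ≈ 115 W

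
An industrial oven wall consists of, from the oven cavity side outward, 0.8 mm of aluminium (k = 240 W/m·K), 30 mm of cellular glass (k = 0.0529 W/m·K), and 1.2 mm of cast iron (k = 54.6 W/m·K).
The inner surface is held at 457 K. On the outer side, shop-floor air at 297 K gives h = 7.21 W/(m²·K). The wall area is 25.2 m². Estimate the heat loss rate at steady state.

Model the wall as resistances in series:
R_aluminium = L/(kA) = 0.0008/(240×25.2) = 1.323×10^-7 K/W
R_cellular glass = L/(kA) = 0.03/(0.0529×25.2) = 0.0225 K/W
R_cast iron = L/(kA) = 0.0012/(54.6×25.2) = 8.721×10^-7 K/W
R_outer film = 1/(h_o·A) = 1/(7.21×25.2) = 0.005504 K/W
R_total = 0.02801 K/W
Q = ΔT / R_total = 160 / 0.02801

Q ≈ 5710 W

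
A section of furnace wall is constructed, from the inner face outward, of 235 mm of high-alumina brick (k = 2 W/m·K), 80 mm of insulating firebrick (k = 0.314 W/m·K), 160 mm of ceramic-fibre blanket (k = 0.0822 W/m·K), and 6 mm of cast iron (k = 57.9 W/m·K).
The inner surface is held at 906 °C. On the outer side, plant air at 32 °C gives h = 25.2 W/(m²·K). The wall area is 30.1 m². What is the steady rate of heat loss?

Q ≈ 11200 W

Series thermal resistances:
R_high-alumina brick = L/(kA) = 0.235/(2×30.1) = 0.003904 K/W
R_insulating firebrick = L/(kA) = 0.08/(0.314×30.1) = 0.008464 K/W
R_ceramic-fibre blanket = L/(kA) = 0.16/(0.0822×30.1) = 0.06467 K/W
R_cast iron = L/(kA) = 0.006/(57.9×30.1) = 3.443×10^-6 K/W
R_outer film = 1/(h_o·A) = 1/(25.2×30.1) = 0.001318 K/W
R_total = 0.07836 K/W
Q = ΔT / R_total = 874 / 0.07836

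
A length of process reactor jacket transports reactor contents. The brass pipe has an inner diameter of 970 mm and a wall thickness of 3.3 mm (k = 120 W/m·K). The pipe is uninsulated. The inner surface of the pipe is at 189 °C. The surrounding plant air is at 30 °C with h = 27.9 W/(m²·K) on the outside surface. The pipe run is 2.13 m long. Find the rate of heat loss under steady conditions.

Q ≈ 29000 W

Per-layer cylindrical resistances, series-summed:
R_brass pipe wall = ln(488.3/485)/(2π×120×2.13) = 4.222×10^-6 K/W
R_outer film = 1/(h_o·2πr_oL) = 1/(27.9×2π×0.4883×2.13) = 0.005485 K/W
R_total = 0.005489 K/W
Q = ΔT/R_total = 159/0.005489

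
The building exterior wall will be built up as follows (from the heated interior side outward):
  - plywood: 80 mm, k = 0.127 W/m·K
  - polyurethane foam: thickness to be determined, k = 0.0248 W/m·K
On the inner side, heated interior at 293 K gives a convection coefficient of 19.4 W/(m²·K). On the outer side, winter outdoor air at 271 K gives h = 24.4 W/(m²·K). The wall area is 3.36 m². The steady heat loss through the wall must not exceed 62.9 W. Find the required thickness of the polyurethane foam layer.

L ≈ 11.2 mm

Treating each layer as a thermal resistance in series:
R_inner film = 1/(h_i·A) = 1/(19.4×3.36) = 0.01534 K/W
R_plywood = L/(kA) = 0.08/(0.127×3.36) = 0.1875 K/W
R_outer film = 1/(h_o·A) = 1/(24.4×3.36) = 0.0122 K/W
Sum of the known resistances R_other = 0.215 K/W
Required total resistance R_tot = ΔT/Q_allow = 22/62.9 = 0.3498 K/W
R_polyurethane foam = R_tot − R_other = 0.1347 K/W
L = R·k·A = 0.1347×0.0248×3.36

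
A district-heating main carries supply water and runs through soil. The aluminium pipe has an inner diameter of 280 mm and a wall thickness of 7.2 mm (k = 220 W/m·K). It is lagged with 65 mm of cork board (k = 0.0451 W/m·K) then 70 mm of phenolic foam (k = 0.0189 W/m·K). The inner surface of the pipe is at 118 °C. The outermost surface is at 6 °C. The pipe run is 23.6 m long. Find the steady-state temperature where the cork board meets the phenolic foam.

T ≈ 78.8 °C

For a radial system each layer contributes R = ln(r_out/r_in)/(2πkL); films add R = 1/(hA).
R_aluminium pipe wall = ln(147.2/140)/(2π×220×23.6) = 1.537×10^-6 K/W
R_cork board = ln(212.2/147.2)/(2π×0.0451×23.6) = 0.05469 K/W
R_phenolic foam = ln(282.2/212.2)/(2π×0.0189×23.6) = 0.1017 K/W
R_total = 0.1564 K/W
Q = ΔT/R_total = 112/0.1564
Q = 716 W
T_interface = T_inner − Q·ΣR(inner→interface) = 118 − 716×0.05469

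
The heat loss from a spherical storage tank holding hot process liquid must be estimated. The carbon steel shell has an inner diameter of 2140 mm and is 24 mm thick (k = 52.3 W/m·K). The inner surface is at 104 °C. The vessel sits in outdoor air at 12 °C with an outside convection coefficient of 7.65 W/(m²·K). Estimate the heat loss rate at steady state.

Q ≈ 10500 W

Each spherical layer contributes R = (1/r_i − 1/r_o)/(4πk):
R_carbon steel shell = (1/1.07 − 1/1.094)/(4π×52.3) = 3.12×10^-5 K/W
R_outer film = 1/(h·4πr_o²) = 1/(7.65×4π×1.094²) = 0.008691 K/W
R_total = 0.008723 K/W
Q = ΔT/R_total = 92/0.008723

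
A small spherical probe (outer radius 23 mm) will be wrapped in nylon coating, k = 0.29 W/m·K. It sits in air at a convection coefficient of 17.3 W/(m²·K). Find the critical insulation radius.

r_cr ≈ 33.5 mm

For a sphere r_cr = 2k/h = 2×0.29/17.3
r_cr = 33.5 mm; since the bare radius (23 mm) is below r_cr, adding a thin layer of insulation will *increase* heat loss.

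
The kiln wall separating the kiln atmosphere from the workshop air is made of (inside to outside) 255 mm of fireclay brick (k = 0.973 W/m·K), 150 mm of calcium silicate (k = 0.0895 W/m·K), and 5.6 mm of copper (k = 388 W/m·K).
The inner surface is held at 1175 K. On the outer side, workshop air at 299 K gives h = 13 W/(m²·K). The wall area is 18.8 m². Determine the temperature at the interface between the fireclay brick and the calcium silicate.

Treating each layer as a thermal resistance in series:
R_fireclay brick = L/(kA) = 0.255/(0.973×18.8) = 0.01394 K/W
R_calcium silicate = L/(kA) = 0.15/(0.0895×18.8) = 0.08915 K/W
R_copper = L/(kA) = 0.0056/(388×18.8) = 7.677×10^-7 K/W
R_outer film = 1/(h_o·A) = 1/(13×18.8) = 0.004092 K/W
R_total = 0.1072 K/W;  Q = ΔT/R_total = 876/0.1072 = 8173 W
T_interface = T_inner − Q·ΣR(inner→interface) = 1175 − 8170×0.01394

T ≈ 1060 K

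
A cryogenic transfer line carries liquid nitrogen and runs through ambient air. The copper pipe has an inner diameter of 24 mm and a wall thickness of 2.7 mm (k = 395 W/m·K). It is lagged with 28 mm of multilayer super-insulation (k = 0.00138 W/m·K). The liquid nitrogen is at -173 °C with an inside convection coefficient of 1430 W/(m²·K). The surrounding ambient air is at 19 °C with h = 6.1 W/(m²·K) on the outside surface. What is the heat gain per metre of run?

q′ ≈ 1.55 W/m

Cylindrical conduction, so R = ln(r₂/r₁)/(2πkL) per layer, in series:
R_inner film = 1/(h_i·2πr₁L) = 1/(1430×2π×0.012×1) = 0.009275 K/W
R_copper pipe wall = ln(14.7/12)/(2π×395×1) = 8.177×10^-5 K/W
R_multilayer super-insulation = ln(42.7/14.7)/(2π×0.00138×1) = 123 K/W
R_outer film = 1/(h_o·2πr_oL) = 1/(6.1×2π×0.0427×1) = 0.611 K/W
R_total = 123.6 K/W
Q = ΔT/R_total = 192/123.6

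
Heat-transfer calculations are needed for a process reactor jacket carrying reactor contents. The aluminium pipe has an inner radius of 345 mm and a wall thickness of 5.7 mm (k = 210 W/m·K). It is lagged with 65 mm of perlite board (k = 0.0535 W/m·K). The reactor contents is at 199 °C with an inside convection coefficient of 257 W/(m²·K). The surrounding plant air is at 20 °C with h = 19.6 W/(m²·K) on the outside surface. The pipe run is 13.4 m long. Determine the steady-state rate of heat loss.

Per-layer cylindrical resistances, series-summed:
R_inner film = 1/(h_i·2πr₁L) = 1/(257×2π×0.345×13.4) = 1.34×10^-4 K/W
R_aluminium pipe wall = ln(350.7/345)/(2π×210×13.4) = 9.268×10^-7 K/W
R_perlite board = ln(415.7/350.7)/(2π×0.0535×13.4) = 0.03775 K/W
R_outer film = 1/(h_o·2πr_oL) = 1/(19.6×2π×0.4157×13.4) = 0.001458 K/W
R_total = 0.03934 K/W
Q = ΔT/R_total = 179/0.03934

Q ≈ 4550 W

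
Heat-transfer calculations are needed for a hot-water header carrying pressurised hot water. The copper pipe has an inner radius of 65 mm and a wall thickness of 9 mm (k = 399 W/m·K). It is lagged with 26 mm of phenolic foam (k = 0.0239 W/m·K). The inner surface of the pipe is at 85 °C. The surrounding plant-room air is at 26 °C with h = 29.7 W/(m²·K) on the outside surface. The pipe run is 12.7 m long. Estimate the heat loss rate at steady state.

Treating each annulus and film as a series resistance:
R_copper pipe wall = ln(74/65)/(2π×399×12.7) = 4.073×10^-6 K/W
R_phenolic foam = ln(100/74)/(2π×0.0239×12.7) = 0.1579 K/W
R_outer film = 1/(h_o·2πr_oL) = 1/(29.7×2π×0.1×12.7) = 0.004219 K/W
R_total = 0.1621 K/W
Q = ΔT/R_total = 59/0.1621

Q ≈ 364 W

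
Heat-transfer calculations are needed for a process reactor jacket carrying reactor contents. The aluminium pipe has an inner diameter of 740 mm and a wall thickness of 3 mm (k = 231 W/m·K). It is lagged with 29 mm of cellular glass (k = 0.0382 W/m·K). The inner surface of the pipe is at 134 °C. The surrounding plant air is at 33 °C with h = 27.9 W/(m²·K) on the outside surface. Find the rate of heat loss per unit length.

q′ ≈ 310 W/m

Cylindrical conduction, so R = ln(r₂/r₁)/(2πkL) per layer, in series:
R_aluminium pipe wall = ln(373/370)/(2π×231×1) = 5.564×10^-6 K/W
R_cellular glass = ln(402/373)/(2π×0.0382×1) = 0.312 K/W
R_outer film = 1/(h_o·2πr_oL) = 1/(27.9×2π×0.402×1) = 0.01419 K/W
R_total = 0.3261 K/W
Q = ΔT/R_total = 101/0.3261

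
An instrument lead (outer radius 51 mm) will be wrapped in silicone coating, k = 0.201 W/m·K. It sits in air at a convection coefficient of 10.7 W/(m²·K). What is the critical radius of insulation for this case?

For a cylinder r_cr = k/h = 0.201/10.7
r_cr = 18.8 mm; since the bare radius (51 mm) is above r_cr, any added insulation will reduce heat loss.

r_cr ≈ 18.8 mm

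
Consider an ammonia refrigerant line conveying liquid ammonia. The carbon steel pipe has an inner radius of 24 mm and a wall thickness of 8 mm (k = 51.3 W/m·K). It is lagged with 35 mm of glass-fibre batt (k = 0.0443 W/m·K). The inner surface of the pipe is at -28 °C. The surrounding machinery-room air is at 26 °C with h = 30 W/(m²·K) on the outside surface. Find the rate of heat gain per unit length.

q′ ≈ 19.7 W/m

Treating each annulus and film as a series resistance:
R_carbon steel pipe wall = ln(32/24)/(2π×51.3×1) = 8.925×10^-4 K/W
R_glass-fibre batt = ln(67/32)/(2π×0.0443×1) = 2.655 K/W
R_outer film = 1/(h_o·2πr_oL) = 1/(30×2π×0.067×1) = 0.07918 K/W
R_total = 2.735 K/W
Q = ΔT/R_total = 54/2.735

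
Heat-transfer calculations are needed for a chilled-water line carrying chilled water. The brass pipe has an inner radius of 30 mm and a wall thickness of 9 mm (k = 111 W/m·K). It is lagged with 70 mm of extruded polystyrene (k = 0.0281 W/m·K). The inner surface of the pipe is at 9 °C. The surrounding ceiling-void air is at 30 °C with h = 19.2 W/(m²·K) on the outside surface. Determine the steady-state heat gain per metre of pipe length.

q′ ≈ 3.56 W/m

For a radial system each layer contributes R = ln(r_out/r_in)/(2πkL); films add R = 1/(hA).
R_brass pipe wall = ln(39/30)/(2π×111×1) = 3.762×10^-4 K/W
R_extruded polystyrene = ln(109/39)/(2π×0.0281×1) = 5.821 K/W
R_outer film = 1/(h_o·2πr_oL) = 1/(19.2×2π×0.109×1) = 0.07605 K/W
R_total = 5.898 K/W
Q = ΔT/R_total = 21/5.898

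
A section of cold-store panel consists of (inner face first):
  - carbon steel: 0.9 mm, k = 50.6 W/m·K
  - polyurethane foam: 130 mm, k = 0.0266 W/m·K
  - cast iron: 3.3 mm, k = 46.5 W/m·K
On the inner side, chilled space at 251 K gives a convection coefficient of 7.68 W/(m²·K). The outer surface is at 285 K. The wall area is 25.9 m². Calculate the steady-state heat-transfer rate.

Thermal resistances in series:
R_inner film = 1/(h_i·A) = 1/(7.68×25.9) = 0.005027 K/W
R_carbon steel = L/(kA) = 0.0009/(50.6×25.9) = 6.867×10^-7 K/W
R_polyurethane foam = L/(kA) = 0.13/(0.0266×25.9) = 0.1887 K/W
R_cast iron = L/(kA) = 0.0033/(46.5×25.9) = 2.74×10^-6 K/W
R_total = 0.1937 K/W
Q = ΔT / R_total = 34 / 0.1937

Q ≈ 176 W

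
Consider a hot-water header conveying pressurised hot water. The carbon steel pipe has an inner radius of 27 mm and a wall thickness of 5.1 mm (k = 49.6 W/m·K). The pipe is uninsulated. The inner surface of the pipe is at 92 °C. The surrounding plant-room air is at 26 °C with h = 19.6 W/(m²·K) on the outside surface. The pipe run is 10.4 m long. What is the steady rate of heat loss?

Q ≈ 2710 W

Cylindrical conduction, so R = ln(r₂/r₁)/(2πkL) per layer, in series:
R_carbon steel pipe wall = ln(32.1/27)/(2π×49.6×10.4) = 5.338×10^-5 K/W
R_outer film = 1/(h_o·2πr_oL) = 1/(19.6×2π×0.0321×10.4) = 0.02432 K/W
R_total = 0.02438 K/W
Q = ΔT/R_total = 66/0.02438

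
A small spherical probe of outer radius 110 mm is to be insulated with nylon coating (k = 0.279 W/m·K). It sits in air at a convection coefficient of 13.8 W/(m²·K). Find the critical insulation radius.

For a sphere r_cr = 2k/h = 2×0.279/13.8
r_cr = 40.4 mm; since the bare radius (110 mm) is above r_cr, any added insulation will reduce heat loss.

r_cr ≈ 40.4 mm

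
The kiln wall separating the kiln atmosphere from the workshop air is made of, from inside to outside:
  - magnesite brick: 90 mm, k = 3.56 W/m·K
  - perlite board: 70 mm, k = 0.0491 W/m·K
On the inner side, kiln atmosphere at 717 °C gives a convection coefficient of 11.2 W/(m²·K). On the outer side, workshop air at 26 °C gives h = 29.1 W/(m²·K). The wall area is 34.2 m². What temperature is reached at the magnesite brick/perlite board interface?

Treating each layer as a thermal resistance in series:
R_inner film = 1/(h_i·A) = 1/(11.2×34.2) = 0.002611 K/W
R_magnesite brick = L/(kA) = 0.09/(3.56×34.2) = 7.392×10^-4 K/W
R_perlite board = L/(kA) = 0.07/(0.0491×34.2) = 0.04169 K/W
R_outer film = 1/(h_o·A) = 1/(29.1×34.2) = 0.001005 K/W
R_total = 0.04604 K/W;  Q = ΔT/R_total = 691/0.04604 = 15010 W
T_interface = T_inner − Q·ΣR(inner→interface) = 717 − 15000×0.00335

T ≈ 667 °C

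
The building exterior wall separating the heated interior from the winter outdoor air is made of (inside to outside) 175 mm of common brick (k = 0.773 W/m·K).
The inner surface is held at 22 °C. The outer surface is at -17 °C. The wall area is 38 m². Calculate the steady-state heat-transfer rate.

Using the resistance-network approach (series):
R_common brick = L/(kA) = 0.175/(0.773×38) = 0.005958 K/W
R_total = 0.005958 K/W
Q = ΔT / R_total = 39 / 0.005958

Q ≈ 6550 W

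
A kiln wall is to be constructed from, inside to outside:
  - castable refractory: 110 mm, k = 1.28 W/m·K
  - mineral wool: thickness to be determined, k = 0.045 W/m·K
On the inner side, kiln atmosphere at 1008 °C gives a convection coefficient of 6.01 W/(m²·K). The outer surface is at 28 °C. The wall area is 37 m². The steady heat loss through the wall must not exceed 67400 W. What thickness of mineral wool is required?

Thermal resistances in series:
R_inner film = 1/(h_i·A) = 1/(6.01×37) = 0.004497 K/W
R_castable refractory = L/(kA) = 0.11/(1.28×37) = 0.002323 K/W
Sum of the known resistances R_other = 0.00682 K/W
Required total resistance R_tot = ΔT/Q_allow = 980/67400 = 0.01454 K/W
R_mineral wool = R_tot − R_other = 0.00772 K/W
L = R·k·A = 0.00772×0.045×37

L ≈ 12.9 mm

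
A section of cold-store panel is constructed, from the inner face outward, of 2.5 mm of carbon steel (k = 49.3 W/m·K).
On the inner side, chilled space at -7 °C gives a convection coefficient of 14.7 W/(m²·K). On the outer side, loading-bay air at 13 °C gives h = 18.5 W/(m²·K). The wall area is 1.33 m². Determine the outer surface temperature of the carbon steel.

Model the wall as resistances in series:
R_inner film = 1/(h_i·A) = 1/(14.7×1.33) = 0.05115 K/W
R_carbon steel = L/(kA) = 0.0025/(49.3×1.33) = 3.813×10^-5 K/W
R_outer film = 1/(h_o·A) = 1/(18.5×1.33) = 0.04064 K/W
R_total = 0.09183 K/W;  Q = ΔT/R_total = 20/0.09183 = 217.8 W
T_interface = T_inner + Q·ΣR(inner→interface) = -7 + 218×0.05119

T ≈ 4.15 °C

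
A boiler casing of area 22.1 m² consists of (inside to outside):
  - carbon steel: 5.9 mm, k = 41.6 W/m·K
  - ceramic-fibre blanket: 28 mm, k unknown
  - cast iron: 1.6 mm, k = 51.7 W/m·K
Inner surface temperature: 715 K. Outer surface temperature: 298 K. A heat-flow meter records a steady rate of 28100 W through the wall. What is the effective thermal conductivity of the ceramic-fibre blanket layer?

Using the resistance-network approach (series):
R_carbon steel = L/(kA) = 0.0059/(41.6×22.1) = 6.418×10^-6 K/W
R_cast iron = L/(kA) = 0.0016/(51.7×22.1) = 1.4×10^-6 K/W
Sum of known resistances R_other = 7.818×10^-6 K/W
Total R = ΔT/Q = 417/28100 = 0.01484 K/W
R_ceramic-fibre blanket = R_total − R_other = 0.01483 K/W
k = L/(R·A) = 0.028/(0.01483×22.1)

k ≈ 0.0854 W/(m·K)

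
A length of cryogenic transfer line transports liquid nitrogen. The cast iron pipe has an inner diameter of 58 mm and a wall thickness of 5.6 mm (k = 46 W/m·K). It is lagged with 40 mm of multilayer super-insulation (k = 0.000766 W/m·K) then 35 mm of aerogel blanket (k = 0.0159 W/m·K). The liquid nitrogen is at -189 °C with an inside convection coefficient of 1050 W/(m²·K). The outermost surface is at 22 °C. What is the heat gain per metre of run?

q′ ≈ 1.29 W/m

Cylindrical conduction, so R = ln(r₂/r₁)/(2πkL) per layer, in series:
R_inner film = 1/(h_i·2πr₁L) = 1/(1050×2π×0.029×1) = 0.005227 K/W
R_cast iron pipe wall = ln(34.6/29)/(2π×46×1) = 6.109×10^-4 K/W
R_multilayer super-insulation = ln(74.6/34.6)/(2π×0.000766×1) = 159.6 K/W
R_aerogel blanket = ln(109.6/74.6)/(2π×0.0159×1) = 3.851 K/W
R_total = 163.5 K/W
Q = ΔT/R_total = 211/163.5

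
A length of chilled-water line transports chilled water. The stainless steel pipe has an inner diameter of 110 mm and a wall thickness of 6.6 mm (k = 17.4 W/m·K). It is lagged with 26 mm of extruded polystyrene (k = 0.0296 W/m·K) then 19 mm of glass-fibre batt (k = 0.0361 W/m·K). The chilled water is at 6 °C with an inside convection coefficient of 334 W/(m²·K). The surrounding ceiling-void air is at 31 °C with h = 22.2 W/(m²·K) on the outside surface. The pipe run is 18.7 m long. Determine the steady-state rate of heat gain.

Q ≈ 165 W

Cylindrical conduction, so R = ln(r₂/r₁)/(2πkL) per layer, in series:
R_inner film = 1/(h_i·2πr₁L) = 1/(334×2π×0.055×18.7) = 4.633×10^-4 K/W
R_stainless steel pipe wall = ln(61.6/55)/(2π×17.4×18.7) = 5.543×10^-5 K/W
R_extruded polystyrene = ln(87.6/61.6)/(2π×0.0296×18.7) = 0.1012 K/W
R_glass-fibre batt = ln(106.6/87.6)/(2π×0.0361×18.7) = 0.04628 K/W
R_outer film = 1/(h_o·2πr_oL) = 1/(22.2×2π×0.1066×18.7) = 0.003596 K/W
R_total = 0.1516 K/W
Q = ΔT/R_total = 25/0.1516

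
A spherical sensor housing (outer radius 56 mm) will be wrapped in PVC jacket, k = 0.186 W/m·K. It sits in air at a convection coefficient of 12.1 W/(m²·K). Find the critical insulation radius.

For a sphere r_cr = 2k/h = 2×0.186/12.1
r_cr = 30.7 mm; since the bare radius (56 mm) is above r_cr, any added insulation will reduce heat loss.

r_cr ≈ 30.7 mm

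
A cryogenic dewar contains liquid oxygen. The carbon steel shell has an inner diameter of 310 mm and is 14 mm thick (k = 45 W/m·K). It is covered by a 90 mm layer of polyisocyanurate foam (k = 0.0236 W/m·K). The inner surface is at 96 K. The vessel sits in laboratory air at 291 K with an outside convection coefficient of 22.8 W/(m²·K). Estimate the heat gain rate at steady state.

For a spherical shell R = (1/r₁ − 1/r₂)/(4πk); film R = 1/(h·4πr²). In series:
R_carbon steel shell = (1/0.155 − 1/0.169)/(4π×45) = 9.451×10^-4 K/W
R_polyisocyanurate foam = (1/0.169 − 1/0.259)/(4π×0.0236) = 6.933 K/W
R_outer film = 1/(h·4πr_o²) = 1/(22.8×4π×0.259²) = 0.05203 K/W
R_total = 6.986 K/W
Q = ΔT/R_total = 195/6.986

Q ≈ 27.9 W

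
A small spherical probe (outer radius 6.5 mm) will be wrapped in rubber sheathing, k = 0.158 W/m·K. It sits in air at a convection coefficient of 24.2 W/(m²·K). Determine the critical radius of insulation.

r_cr ≈ 13.1 mm

For a sphere r_cr = 2k/h = 2×0.158/24.2
r_cr = 13.1 mm; since the bare radius (6.5 mm) is below r_cr, adding a thin layer of insulation will *increase* heat loss.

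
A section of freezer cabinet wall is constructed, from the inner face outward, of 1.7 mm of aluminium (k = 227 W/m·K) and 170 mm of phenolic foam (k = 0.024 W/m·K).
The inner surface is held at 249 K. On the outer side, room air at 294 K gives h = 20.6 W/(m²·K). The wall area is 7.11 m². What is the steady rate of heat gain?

Q ≈ 44.9 W

Treating each layer as a thermal resistance in series:
R_aluminium = L/(kA) = 0.0017/(227×7.11) = 1.053×10^-6 K/W
R_phenolic foam = L/(kA) = 0.17/(0.024×7.11) = 0.9962 K/W
R_outer film = 1/(h_o·A) = 1/(20.6×7.11) = 0.006828 K/W
R_total = 1.003 K/W
Q = ΔT / R_total = 45 / 1.003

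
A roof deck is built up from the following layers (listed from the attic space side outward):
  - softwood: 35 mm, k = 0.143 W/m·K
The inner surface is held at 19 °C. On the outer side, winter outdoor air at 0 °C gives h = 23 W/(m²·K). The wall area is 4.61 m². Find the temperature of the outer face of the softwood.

Treating each layer as a thermal resistance in series:
R_softwood = L/(kA) = 0.035/(0.143×4.61) = 0.05309 K/W
R_outer film = 1/(h_o·A) = 1/(23×4.61) = 0.009431 K/W
R_total = 0.06252 K/W;  Q = ΔT/R_total = 19/0.06252 = 303.9 W
T_interface = T_inner − Q·ΣR(inner→interface) = 19 − 304×0.05309

T ≈ 2.87 °C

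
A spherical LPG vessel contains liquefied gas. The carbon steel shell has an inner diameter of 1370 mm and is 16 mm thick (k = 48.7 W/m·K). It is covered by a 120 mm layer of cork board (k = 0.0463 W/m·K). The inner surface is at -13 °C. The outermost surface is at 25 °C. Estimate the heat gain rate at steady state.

Q ≈ 106 W

For a spherical shell R = (1/r₁ − 1/r₂)/(4πk); film R = 1/(h·4πr²). In series:
R_carbon steel shell = (1/0.685 − 1/0.701)/(4π×48.7) = 5.445×10^-5 K/W
R_cork board = (1/0.701 − 1/0.821)/(4π×0.0463) = 0.3584 K/W
R_total = 0.3584 K/W
Q = ΔT/R_total = 38/0.3584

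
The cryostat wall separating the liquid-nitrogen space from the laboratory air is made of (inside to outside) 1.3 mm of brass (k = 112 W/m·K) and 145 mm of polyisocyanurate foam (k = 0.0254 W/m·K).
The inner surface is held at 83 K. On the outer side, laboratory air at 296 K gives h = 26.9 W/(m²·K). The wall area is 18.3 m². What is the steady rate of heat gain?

Q ≈ 678 W

Treating each layer as a thermal resistance in series:
R_brass = L/(kA) = 0.0013/(112×18.3) = 6.343×10^-7 K/W
R_polyisocyanurate foam = L/(kA) = 0.145/(0.0254×18.3) = 0.3119 K/W
R_outer film = 1/(h_o·A) = 1/(26.9×18.3) = 0.002031 K/W
R_total = 0.314 K/W
Q = ΔT / R_total = 213 / 0.314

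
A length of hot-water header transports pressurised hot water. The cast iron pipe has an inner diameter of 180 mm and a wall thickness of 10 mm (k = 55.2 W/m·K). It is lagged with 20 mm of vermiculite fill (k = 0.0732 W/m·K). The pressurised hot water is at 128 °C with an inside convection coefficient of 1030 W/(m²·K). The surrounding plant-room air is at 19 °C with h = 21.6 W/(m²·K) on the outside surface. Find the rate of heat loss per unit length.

q′ ≈ 237 W/m

Per-layer cylindrical resistances, series-summed:
R_inner film = 1/(h_i·2πr₁L) = 1/(1030×2π×0.09×1) = 0.001717 K/W
R_cast iron pipe wall = ln(100/90)/(2π×55.2×1) = 3.038×10^-4 K/W
R_vermiculite fill = ln(120/100)/(2π×0.0732×1) = 0.3964 K/W
R_outer film = 1/(h_o·2πr_oL) = 1/(21.6×2π×0.12×1) = 0.0614 K/W
R_total = 0.4598 K/W
Q = ΔT/R_total = 109/0.4598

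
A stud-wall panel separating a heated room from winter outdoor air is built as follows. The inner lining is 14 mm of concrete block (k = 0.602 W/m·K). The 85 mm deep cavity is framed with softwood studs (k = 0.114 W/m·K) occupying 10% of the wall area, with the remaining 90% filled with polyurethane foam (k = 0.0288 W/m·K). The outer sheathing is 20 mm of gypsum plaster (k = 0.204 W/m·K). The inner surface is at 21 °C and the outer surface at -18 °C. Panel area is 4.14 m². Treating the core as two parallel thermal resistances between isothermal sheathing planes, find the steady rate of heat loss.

Q ≈ 67.3 W

Sheathing layers in series; stud and cavity paths in parallel between them.
R_inner = 0.014/(0.602×4.14) = 0.005617 K/W
R_stud  = 0.085/(0.114×0.1×4.14) = 1.801 K/W
R_cav   = 0.085/(0.0288×0.9×4.14) = 0.7921 K/W
1/R_core = 1/R_stud + 1/R_cav → R_core = 0.5501 K/W
R_outer = 0.02/(0.204×4.14) = 0.02368 K/W
R_total = 0.5794 K/W
Q = ΔT/R_total = 39/0.5794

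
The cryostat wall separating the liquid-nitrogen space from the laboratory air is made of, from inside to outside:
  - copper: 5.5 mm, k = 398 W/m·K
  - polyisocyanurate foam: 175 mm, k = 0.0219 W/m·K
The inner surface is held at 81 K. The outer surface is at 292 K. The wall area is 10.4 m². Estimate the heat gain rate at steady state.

Treating each layer as a thermal resistance in series:
R_copper = L/(kA) = 0.0055/(398×10.4) = 1.329×10^-6 K/W
R_polyisocyanurate foam = L/(kA) = 0.175/(0.0219×10.4) = 0.7684 K/W
R_total = 0.7684 K/W
Q = ΔT / R_total = 211 / 0.7684

Q ≈ 275 W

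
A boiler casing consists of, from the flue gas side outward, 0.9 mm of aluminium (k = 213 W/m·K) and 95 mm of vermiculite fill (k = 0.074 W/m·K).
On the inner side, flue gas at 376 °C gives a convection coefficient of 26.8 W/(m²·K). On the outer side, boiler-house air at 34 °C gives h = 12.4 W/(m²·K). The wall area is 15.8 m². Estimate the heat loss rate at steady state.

Treating each layer as a thermal resistance in series:
R_inner film = 1/(h_i·A) = 1/(26.8×15.8) = 0.002362 K/W
R_aluminium = L/(kA) = 0.0009/(213×15.8) = 2.674×10^-7 K/W
R_vermiculite fill = L/(kA) = 0.095/(0.074×15.8) = 0.08125 K/W
R_outer film = 1/(h_o·A) = 1/(12.4×15.8) = 0.005104 K/W
R_total = 0.08872 K/W
Q = ΔT / R_total = 342 / 0.08872

Q ≈ 3850 W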